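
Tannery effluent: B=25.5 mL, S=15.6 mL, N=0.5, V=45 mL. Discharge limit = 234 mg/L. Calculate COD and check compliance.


COD = (25.5 - 15.6) x 0.5 x 8000 / 45 = 880.0 mg/L
Limit: 234 mg/L
Compliant: No


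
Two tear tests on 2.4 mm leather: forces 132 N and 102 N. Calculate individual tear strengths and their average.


Tear 1 = 55.0 N/mm
Tear 2 = 42.5 N/mm
Average = 48.8 N/mm

Tear 1 = 132 / 2.4 = 55.0 N/mm
Tear 2 = 102 / 2.4 = 42.5 N/mm
Average = (55.0 + 42.5) / 2 = 48.8 N/mm


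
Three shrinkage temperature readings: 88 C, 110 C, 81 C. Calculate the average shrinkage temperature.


Average = (88 + 110 + 81) / 3
Average = 279 / 3 = 93.0 C


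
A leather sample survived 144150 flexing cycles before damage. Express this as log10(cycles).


5.16

log10(144150) = 5.16


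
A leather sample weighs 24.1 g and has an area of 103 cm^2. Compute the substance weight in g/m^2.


Substance weight = mass / area x 10000
SW = 24.1 / 103 x 10000
SW = 2339.8 g/m^2


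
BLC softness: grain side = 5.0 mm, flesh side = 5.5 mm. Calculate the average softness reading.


Average = (5.0 + 5.5) / 2
Average = 5.25 mm


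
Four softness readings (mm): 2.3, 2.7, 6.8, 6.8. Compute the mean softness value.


4.65 mm


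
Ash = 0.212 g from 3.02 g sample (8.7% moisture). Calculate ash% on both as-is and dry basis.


As-is ash = 7.02%
Dry-basis ash = 7.69%

As-is ash% = 0.212 / 3.02 x 100 = 7.02%
Dry mass = 3.02 x (100 - 8.7) / 100 = 2.75726 g
Dry-basis ash% = 0.212 / 2.75726 x 100 = 7.69%


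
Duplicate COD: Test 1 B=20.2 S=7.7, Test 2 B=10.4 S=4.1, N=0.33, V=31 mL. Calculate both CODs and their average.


COD1 = (20.2 - 7.7) x 0.33 x 8000 / 31 = 1064.5 mg/L
COD2 = (10.4 - 4.1) x 0.33 x 8000 / 31 = 536.5 mg/L
Average = (1064.5 + 536.5) / 2 = 800.5 mg/L


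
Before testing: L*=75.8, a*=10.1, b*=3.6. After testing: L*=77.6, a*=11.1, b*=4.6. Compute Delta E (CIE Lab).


Delta E = 2.29

dL = 77.6 - 75.8 = 1.8
da = 11.1 - 10.1 = 1.0
db = 4.6 - 3.6 = 1.0
dE = sqrt((1.8)^2 + (1.0)^2 + (1.0)^2) = 2.29


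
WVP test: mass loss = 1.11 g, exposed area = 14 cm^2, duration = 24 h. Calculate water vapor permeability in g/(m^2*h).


WVP = mass_loss / (area x time) x 10000
WVP = 1.11 / (14 x 24) x 10000
WVP = 1.11 / 336 x 10000 = 33.04 g/(m^2*h)


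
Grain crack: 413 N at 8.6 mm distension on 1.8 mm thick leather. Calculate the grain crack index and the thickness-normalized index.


Crack index = 48.0 N/mm
Normalized index = 26.7 N/mm per mm


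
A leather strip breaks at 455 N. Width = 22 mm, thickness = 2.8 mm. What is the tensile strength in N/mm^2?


7.39 N/mm^2


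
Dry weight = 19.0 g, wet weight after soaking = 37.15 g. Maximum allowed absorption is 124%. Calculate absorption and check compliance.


WA = (37.15 - 19.0) / 19.0 x 100 = 95.5%
Maximum allowed: 124%
Compliant: Yes


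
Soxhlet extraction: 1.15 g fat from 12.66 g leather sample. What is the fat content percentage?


9.1%

Fat content = 1.15 / 12.66 x 100
Fat = 9.1%


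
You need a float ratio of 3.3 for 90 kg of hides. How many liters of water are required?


Water = hide weight x target ratio
Water = 90 x 3.3 = 297.0 L


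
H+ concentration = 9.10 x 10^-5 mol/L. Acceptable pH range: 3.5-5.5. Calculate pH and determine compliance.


pH = -log10(9.10 x 10^-5) = 4.04
Range: 3.5 to 5.5
Compliant: Yes


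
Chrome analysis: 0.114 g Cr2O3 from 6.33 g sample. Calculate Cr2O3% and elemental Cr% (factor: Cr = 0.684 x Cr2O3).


Cr2O3% = 0.114 / 6.33 x 100 = 1.80%
Cr% = 1.80 x 0.684 = 1.23%


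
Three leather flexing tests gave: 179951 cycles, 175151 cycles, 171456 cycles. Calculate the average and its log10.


Average = (179951 + 175151 + 171456) / 3 = 175519 cycles
log10(175519) = 5.24


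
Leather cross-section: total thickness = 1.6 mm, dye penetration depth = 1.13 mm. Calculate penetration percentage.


Penetration% = 1.13 / 1.6 x 100
Penetration = 70.6%


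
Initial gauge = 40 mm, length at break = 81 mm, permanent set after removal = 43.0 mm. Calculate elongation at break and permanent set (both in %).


Elongation at break = (81 - 40) / 40 x 100 = 102.5%
Permanent set = (43.0 - 40) / 40 x 100 = 7.5%


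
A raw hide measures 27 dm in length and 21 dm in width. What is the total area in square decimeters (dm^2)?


567 dm^2


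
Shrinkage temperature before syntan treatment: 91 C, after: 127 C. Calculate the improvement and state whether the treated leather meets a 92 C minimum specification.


Improvement = 127 - 91 = 36 C
Spec check: 127 C >= 92 C? Yes


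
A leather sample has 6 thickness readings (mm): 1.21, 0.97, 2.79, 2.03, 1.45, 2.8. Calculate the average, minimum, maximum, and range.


Sum = 11.25
Average = 11.25 / 6 = 1.88 mm
Minimum = 0.97 mm
Maximum = 2.8 mm
Range = 2.8 - 0.97 = 1.83 mm


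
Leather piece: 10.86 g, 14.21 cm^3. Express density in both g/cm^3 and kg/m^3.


0.764 g/cm^3
764 kg/m^3


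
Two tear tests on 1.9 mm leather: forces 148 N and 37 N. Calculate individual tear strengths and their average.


Tear 1 = 77.9 N/mm
Tear 2 = 19.5 N/mm
Average = 48.7 N/mm

Tear 1 = 148 / 1.9 = 77.9 N/mm
Tear 2 = 37 / 1.9 = 19.5 N/mm
Average = (77.9 + 19.5) / 2 = 48.7 N/mm


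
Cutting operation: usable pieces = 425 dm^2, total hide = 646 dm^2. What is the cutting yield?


Yield = usable / total x 100
Yield = 425 / 646 x 100 = 65.8%


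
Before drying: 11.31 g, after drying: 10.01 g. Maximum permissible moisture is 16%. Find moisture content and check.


Moisture content = 11.5%
Acceptable: Yes

MC = (11.31 - 10.01) / 11.31 x 100 = 11.5%
Maximum: 16%
Acceptable: Yes


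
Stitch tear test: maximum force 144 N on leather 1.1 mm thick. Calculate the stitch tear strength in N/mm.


Stitch tear strength = force / thickness
STS = 144 / 1.1 = 130.9 N/mm


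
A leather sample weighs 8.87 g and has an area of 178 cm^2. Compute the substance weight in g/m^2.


Substance weight = mass / area x 10000
SW = 8.87 / 178 x 10000
SW = 498.3 g/m^2


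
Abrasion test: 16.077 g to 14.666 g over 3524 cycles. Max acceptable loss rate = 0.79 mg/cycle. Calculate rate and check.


Loss = 16.077 - 14.666 = 1.411 g
Rate = 1.411 g / 3524 cycles x 1000 = 0.400 mg/cycle
Max = 0.79 mg/cycle
Passes: Yes


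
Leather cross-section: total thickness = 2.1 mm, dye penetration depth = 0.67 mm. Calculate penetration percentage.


31.9%

Penetration% = 0.67 / 2.1 x 100
Penetration = 31.9%


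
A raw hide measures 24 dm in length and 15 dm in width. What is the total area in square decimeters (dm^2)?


Area = length x width
Area = 24 x 15 = 360 dm^2


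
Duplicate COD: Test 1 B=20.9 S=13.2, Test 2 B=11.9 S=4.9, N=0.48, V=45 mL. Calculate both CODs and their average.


COD1 = (20.9 - 13.2) x 0.48 x 8000 / 45 = 657.1 mg/L
COD2 = (11.9 - 4.9) x 0.48 x 8000 / 45 = 597.3 mg/L
Average = (657.1 + 597.3) / 2 = 627.2 mg/L


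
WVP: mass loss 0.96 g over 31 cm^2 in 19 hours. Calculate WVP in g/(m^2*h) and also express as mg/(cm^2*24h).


WVP = 16.30 g/(m^2*h)
Daily rate = 39.12 mg/(cm^2*24h)

WVP = 0.96 / (31 x 19) x 10000 = 16.30 g/(m^2*h)
Mass loss in mg = 0.96 x 1000 = 960 mg
Per cm^2 per 24h in mg: 960 x 24 / (31 x 19) = 23040 / 589 = 39.12 mg/(cm^2*24h)


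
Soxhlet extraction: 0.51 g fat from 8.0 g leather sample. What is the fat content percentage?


6.4%


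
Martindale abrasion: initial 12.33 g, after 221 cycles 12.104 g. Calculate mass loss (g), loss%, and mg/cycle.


Mass loss = 0.226 g
Loss = 1.83%
Rate = 1.023 mg/cycle


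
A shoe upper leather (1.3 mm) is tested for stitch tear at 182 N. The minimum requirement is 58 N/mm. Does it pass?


STS = 182 / 1.3 = 140.0 N/mm
Minimum required: 58 N/mm
Passes: Yes


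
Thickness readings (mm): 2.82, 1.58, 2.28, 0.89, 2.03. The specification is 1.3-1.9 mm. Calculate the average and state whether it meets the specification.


Sum = 9.60
Average = 9.60 / 5 = 1.92 mm
Specification range: 1.3 to 1.9 mm
Within spec: No


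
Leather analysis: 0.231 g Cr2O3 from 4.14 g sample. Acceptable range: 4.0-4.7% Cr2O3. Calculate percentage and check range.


Cr2O3% = 0.231 / 4.14 x 100 = 5.58%
Acceptable range: 4.0 to 4.7%
Within range: No


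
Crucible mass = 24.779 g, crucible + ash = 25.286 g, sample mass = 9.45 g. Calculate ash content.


Ash mass = 0.507 g
Ash content = 5.37%


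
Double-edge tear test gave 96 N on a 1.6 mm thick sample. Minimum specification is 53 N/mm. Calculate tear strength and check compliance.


Tear strength = 96 / 1.6 = 60.0 N/mm
Required minimum = 53 N/mm
Compliant: Yes


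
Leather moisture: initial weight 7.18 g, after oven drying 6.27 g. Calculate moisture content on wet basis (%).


12.7%

Moisture = 7.18 - 6.27 = 0.91 g
MC = 0.91 / 7.18 x 100 = 12.7%


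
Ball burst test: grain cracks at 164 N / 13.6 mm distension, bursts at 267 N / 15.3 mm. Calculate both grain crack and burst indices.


Crack index = 12.1 N/mm
Burst index = 17.5 N/mm

Crack index = 164 / 13.6 = 12.1 N/mm
Burst index = 267 / 15.3 = 17.5 N/mm


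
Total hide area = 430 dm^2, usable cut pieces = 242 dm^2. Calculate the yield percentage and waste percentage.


Yield = 242 / 430 x 100 = 56.3%
Waste = 430 - 242 = 188 dm^2
Waste% = 100 - 56.3 = 43.7%


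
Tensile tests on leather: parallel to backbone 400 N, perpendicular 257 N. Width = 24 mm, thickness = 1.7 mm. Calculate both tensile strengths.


Area = 24 x 1.7 = 40.8 mm^2
TS (parallel) = 400 / 40.8 = 9.80 N/mm^2
TS (perpendicular) = 257 / 40.8 = 6.30 N/mm^2


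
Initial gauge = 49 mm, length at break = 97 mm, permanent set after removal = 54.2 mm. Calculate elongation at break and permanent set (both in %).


Elongation at break = (97 - 49) / 49 x 100 = 98.0%
Permanent set = (54.2 - 49) / 49 x 100 = 10.6%


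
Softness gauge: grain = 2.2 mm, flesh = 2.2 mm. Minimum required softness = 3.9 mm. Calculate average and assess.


Average softness = 2.20 mm
Meets requirement: No


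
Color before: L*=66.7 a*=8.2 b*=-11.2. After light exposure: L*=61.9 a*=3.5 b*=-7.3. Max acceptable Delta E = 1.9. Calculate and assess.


Delta E = 7.77
Passes: No


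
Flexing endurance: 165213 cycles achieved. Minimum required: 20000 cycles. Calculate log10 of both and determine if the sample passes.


log10(165213) = 5.22
log10(20000) = 4.30
Passes: Yes


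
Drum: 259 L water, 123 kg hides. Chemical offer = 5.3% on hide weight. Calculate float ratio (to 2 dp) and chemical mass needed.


Float ratio = 2.11
Chemical needed = 6.519 kg

Float ratio = 259 / 123 = 2.11
Chemical = 123 x 5.3 / 100 = 6.519 kg


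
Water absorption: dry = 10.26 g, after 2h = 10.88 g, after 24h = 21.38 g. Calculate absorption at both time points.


WA (2h) = (10.88 - 10.26) / 10.26 x 100 = 6.0%
WA (24h) = (21.38 - 10.26) / 10.26 x 100 = 108.4%


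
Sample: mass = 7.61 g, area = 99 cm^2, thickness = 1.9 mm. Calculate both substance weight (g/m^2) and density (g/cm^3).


SW = 7.61 / 99 x 10000 = 768.7 g/m^2
Volume = 99 x 1.9 / 10 = 18.81 cm^3
Density = 7.61 / 18.81 = 0.405 g/cm^3


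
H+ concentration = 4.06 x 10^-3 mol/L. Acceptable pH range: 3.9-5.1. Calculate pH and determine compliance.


pH = -log10(4.06 x 10^-3) = 2.39
Range: 3.9 to 5.1
Compliant: No


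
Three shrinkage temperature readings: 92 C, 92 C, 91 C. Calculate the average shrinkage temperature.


91.7 C

Average = (92 + 92 + 91) / 3
Average = 275 / 3 = 91.7 C


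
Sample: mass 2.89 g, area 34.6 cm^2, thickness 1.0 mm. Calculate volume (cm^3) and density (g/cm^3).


Volume = 3.460 cm^3
Density = 0.835 g/cm^3


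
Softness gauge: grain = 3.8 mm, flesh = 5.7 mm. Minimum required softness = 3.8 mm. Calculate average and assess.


Average = (3.8 + 5.7) / 2 = 4.75 mm
Minimum = 3.8 mm
Meets requirement: Yes


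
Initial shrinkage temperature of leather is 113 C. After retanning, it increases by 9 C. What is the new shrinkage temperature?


New Ts = 113 + 9 = 122 C


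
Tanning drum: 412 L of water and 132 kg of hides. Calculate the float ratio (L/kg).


Float ratio = water / hide weight
Ratio = 412 / 132 = 3.1


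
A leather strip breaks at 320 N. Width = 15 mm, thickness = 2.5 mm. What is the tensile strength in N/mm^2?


8.53 N/mm^2

Cross-sectional area = 15 x 2.5 = 37.5 mm^2
Tensile strength = 320 / 37.5 = 8.53 N/mm^2


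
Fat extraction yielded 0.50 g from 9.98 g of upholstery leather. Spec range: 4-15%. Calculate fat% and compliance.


Fat content = 5.0%
Compliant: Yes

Fat% = 0.50 / 9.98 x 100 = 5.0%
Spec range: 4-15%
Compliant: Yes


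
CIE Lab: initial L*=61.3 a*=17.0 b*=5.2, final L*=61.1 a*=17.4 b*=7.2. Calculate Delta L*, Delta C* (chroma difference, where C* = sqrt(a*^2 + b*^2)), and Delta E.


Delta L* = 61.1 - 61.3 = -0.2
C1* = sqrt((17.0)^2 + (5.2)^2) = 17.778
C2* = sqrt((17.4)^2 + (7.2)^2) = 18.831
Delta C* = 18.831 - 17.778 = 1.05
Delta E = sqrt((-0.2)^2 + (0.4)^2 + (2.0)^2) = 2.05


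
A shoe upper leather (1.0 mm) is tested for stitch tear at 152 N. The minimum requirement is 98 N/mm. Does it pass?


STS = 152.0 N/mm
Passes: Yes


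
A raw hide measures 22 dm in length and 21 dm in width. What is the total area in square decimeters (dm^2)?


Area = length x width
Area = 22 x 21 = 462 dm^2


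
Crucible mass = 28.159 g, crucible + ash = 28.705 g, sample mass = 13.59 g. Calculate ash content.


Ash mass = 28.705 - 28.159 = 0.546 g
Ash% = 0.546 / 13.59 x 100 = 4.02%


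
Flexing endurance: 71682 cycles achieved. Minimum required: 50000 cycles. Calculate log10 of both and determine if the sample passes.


log10(71682) = 4.86
log10(50000) = 4.70
Passes: Yes


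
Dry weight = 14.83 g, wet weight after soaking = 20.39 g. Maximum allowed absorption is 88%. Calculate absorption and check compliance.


Absorption = 37.5%
Compliant: Yes

WA = (20.39 - 14.83) / 14.83 x 100 = 37.5%
Maximum allowed: 88%
Compliant: Yes


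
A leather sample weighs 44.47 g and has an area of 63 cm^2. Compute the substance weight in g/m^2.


Substance weight = mass / area x 10000
SW = 44.47 / 63 x 10000
SW = 7058.7 g/m^2


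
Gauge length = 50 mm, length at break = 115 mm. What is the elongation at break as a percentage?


Extension = 115 - 50 = 65 mm
Elongation = 65 / 50 x 100 = 130.0%


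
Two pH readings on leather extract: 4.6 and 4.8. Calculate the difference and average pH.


Difference = |4.6 - 4.8| = 0.2
Average = (4.6 + 4.8) / 2 = 4.70


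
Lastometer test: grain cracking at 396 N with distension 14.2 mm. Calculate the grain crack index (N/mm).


27.9 N/mm

Grain crack index = force / distension
Index = 396 / 14.2 = 27.9 N/mm


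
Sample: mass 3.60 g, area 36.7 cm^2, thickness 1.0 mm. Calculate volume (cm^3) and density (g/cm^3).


Volume = 3.670 cm^3
Density = 0.981 g/cm^3


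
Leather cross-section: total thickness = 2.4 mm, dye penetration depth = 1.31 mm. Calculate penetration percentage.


54.6%

Penetration% = 1.31 / 2.4 x 100
Penetration = 54.6%


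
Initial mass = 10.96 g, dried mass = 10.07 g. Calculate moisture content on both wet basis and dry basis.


Moisture lost = 10.96 - 10.07 = 0.89 g
Wet basis MC = 0.89 / 10.96 x 100 = 8.1%
Dry basis MC = 0.89 / 10.07 x 100 = 8.8%


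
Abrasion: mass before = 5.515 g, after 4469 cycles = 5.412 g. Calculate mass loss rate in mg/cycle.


Mass loss = 5.515 - 5.412 = 0.103 g
Rate = 0.103 / 4469 x 1000 = 0.023 mg/cycle


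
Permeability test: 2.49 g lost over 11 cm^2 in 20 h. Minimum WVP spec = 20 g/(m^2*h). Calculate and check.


WVP = 113.18 g/(m^2*h)
Meets specification: Yes

WVP = 2.49 / (11 x 20) x 10000 = 113.18 g/(m^2*h)
Minimum: 20 g/(m^2*h)
Meets spec: Yes


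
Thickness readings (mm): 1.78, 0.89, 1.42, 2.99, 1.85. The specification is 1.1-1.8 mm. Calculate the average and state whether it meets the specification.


Sum = 8.93
Average = 8.93 / 5 = 1.79 mm
Specification range: 1.1 to 1.8 mm
Within spec: Yes


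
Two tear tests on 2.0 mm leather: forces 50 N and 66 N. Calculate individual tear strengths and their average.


Tear 1 = 50 / 2.0 = 25.0 N/mm
Tear 2 = 66 / 2.0 = 33.0 N/mm
Average = (25.0 + 33.0) / 2 = 29.0 N/mm


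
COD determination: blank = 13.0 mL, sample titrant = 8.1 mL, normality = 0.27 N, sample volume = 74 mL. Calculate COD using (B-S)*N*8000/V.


143.0 mg/L

COD = (13.0 - 8.1) x 0.27 x 8000 / 74
COD = 4.9 x 0.27 x 8000 / 74
COD = 143.0 mg/L


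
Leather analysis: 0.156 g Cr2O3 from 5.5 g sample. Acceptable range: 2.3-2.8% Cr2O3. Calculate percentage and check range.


Cr2O3 = 2.84%
Within range: No


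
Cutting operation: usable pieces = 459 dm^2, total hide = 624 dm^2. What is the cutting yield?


73.6%

Yield = usable / total x 100
Yield = 459 / 624 x 100 = 73.6%


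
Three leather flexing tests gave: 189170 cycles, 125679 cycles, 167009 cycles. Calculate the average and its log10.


Average = (189170 + 125679 + 167009) / 3 = 160619 cycles
log10(160619) = 5.21


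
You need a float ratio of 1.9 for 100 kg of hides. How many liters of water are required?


Water = hide weight x target ratio
Water = 100 x 1.9 = 190.0 L


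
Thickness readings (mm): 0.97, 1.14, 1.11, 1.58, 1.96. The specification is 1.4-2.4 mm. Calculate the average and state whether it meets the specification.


Sum = 6.76
Average = 6.76 / 5 = 1.35 mm
Specification range: 1.4 to 2.4 mm
Within spec: No


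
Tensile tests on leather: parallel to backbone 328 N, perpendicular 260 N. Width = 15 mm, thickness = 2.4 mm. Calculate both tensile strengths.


Area = 15 x 2.4 = 36.0 mm^2
TS (parallel) = 328 / 36.0 = 9.11 N/mm^2
TS (perpendicular) = 260 / 36.0 = 7.22 N/mm^2


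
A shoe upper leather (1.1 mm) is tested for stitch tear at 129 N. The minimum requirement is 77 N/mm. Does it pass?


STS = 117.3 N/mm
Passes: Yes

STS = 129 / 1.1 = 117.3 N/mm
Minimum required: 77 N/mm
Passes: Yes


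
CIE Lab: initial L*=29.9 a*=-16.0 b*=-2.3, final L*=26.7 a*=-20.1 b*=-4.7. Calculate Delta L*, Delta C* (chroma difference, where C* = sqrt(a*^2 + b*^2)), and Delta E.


Delta L* = 26.7 - 29.9 = -3.2
C1* = sqrt((-16.0)^2 + (-2.3)^2) = 16.164
C2* = sqrt((-20.1)^2 + (-4.7)^2) = 20.642
Delta C* = 20.642 - 16.164 = 4.48
Delta E = sqrt((-3.2)^2 + (-4.1)^2 + (-2.4)^2) = 5.73


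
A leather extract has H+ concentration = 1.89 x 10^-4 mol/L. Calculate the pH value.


pH = 3.72

pH = -log10[H+]
pH = -log10(1.89 x 10^-4) = 3.72


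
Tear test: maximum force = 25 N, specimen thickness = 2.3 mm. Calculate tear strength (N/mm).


10.9 N/mm


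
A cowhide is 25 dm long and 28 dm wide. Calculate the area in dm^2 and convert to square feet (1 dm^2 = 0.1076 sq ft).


700 dm^2
75.32 sq ft


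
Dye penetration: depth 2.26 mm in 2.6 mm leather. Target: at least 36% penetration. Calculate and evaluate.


Penetration = 2.26 / 2.6 x 100 = 86.9%
Target: 36%
Meets target: Yes


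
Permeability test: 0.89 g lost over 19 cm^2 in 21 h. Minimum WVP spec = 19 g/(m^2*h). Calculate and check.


WVP = 0.89 / (19 x 21) x 10000 = 22.31 g/(m^2*h)
Minimum: 19 g/(m^2*h)
Meets spec: Yes


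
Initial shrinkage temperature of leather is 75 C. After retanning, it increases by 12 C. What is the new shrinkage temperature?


New Ts = 75 + 12 = 87 C


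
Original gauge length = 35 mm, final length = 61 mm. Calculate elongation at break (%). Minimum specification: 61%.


Extension = 61 - 35 = 26 mm
Elongation = 26 / 35 x 100 = 74.3%
Minimum required: 61%
Meets specification: Yes


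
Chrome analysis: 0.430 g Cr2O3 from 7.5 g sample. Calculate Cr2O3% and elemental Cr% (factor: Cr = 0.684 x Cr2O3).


Cr2O3 = 5.73%
Cr = 3.92%

Cr2O3% = 0.430 / 7.5 x 100 = 5.73%
Cr% = 5.73 x 0.684 = 3.92%


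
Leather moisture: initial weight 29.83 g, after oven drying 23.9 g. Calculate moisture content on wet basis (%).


19.9%


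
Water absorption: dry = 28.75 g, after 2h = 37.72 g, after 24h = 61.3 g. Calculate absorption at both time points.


2h absorption = 31.2%
24h absorption = 113.2%

WA (2h) = (37.72 - 28.75) / 28.75 x 100 = 31.2%
WA (24h) = (61.3 - 28.75) / 28.75 x 100 = 113.2%


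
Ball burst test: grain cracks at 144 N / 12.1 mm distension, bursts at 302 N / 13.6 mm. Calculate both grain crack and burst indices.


Crack index = 11.9 N/mm
Burst index = 22.2 N/mm


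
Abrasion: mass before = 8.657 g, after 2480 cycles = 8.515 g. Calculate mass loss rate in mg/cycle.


0.057 mg/cycle


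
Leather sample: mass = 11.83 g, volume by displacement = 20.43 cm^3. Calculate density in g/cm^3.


Density = mass / volume
Density = 11.83 / 20.43 = 0.579 g/cm^3


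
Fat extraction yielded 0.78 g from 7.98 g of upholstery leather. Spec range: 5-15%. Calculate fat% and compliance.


Fat content = 9.8%
Compliant: Yes


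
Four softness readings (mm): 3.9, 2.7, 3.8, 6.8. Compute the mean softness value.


Sum = 3.9 + 2.7 + 3.8 + 6.8
Mean = 17.2 / 4 = 4.30 mm


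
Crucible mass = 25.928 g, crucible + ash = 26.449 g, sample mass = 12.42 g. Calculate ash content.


Ash mass = 26.449 - 25.928 = 0.521 g
Ash% = 0.521 / 12.42 x 100 = 4.19%


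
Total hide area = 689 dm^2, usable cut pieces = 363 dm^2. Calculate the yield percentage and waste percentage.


Yield = 363 / 689 x 100 = 52.7%
Waste = 689 - 363 = 326 dm^2
Waste% = 100 - 52.7 = 47.3%


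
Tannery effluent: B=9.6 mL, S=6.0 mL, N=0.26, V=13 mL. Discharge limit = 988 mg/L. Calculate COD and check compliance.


COD = (9.6 - 6.0) x 0.26 x 8000 / 13 = 576.0 mg/L
Limit: 988 mg/L
Compliant: Yes


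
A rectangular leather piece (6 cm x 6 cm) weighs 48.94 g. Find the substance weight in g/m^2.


13594.4 g/m^2


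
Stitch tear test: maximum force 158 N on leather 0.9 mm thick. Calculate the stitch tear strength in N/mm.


175.6 N/mm

Stitch tear strength = force / thickness
STS = 158 / 0.9 = 175.6 N/mm


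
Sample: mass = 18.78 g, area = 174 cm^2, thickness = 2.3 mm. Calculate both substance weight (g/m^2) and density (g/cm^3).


SW = 18.78 / 174 x 10000 = 1079.3 g/m^2
Volume = 174 x 2.3 / 10 = 40.02 cm^3
Density = 18.78 / 40.02 = 0.469 g/cm^3


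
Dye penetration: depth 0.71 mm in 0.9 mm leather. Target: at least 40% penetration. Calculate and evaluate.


Penetration = 0.71 / 0.9 x 100 = 78.9%
Target: 40%
Meets target: Yes


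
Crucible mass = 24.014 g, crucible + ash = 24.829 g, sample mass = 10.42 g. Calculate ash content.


Ash mass = 24.829 - 24.014 = 0.815 g
Ash% = 0.815 / 10.42 x 100 = 7.82%


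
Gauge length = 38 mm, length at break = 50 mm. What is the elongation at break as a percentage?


Extension = 50 - 38 = 12 mm
Elongation = 12 / 38 x 100 = 31.6%


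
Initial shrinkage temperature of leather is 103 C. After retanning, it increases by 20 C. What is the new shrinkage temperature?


New Ts = 103 + 20 = 123 C


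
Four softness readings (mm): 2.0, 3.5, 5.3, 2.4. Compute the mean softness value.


Sum = 2.0 + 3.5 + 5.3 + 2.4
Mean = 13.2 / 4 = 3.30 mm


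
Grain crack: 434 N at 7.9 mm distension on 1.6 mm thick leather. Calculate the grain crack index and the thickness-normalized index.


Crack index = 54.9 N/mm
Normalized index = 34.3 N/mm per mm

Crack index = 434 / 7.9 = 54.9 N/mm
Normalized = 54.9 / 1.6 = 34.3 N/mm per mm


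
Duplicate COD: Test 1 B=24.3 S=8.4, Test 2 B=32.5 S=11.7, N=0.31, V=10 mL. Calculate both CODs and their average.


COD1 = 3943.2 mg/L
COD2 = 5158.4 mg/L
Average = 4550.8 mg/L


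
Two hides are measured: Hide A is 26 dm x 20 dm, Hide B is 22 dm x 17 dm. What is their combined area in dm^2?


Hide A area = 26 x 20 = 520 dm^2
Hide B area = 22 x 17 = 374 dm^2
Total = 520 + 374 = 894 dm^2


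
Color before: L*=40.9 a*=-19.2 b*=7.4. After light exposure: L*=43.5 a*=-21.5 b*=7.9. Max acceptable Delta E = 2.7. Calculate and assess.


dL = 2.6, da = -2.3, db = 0.5
dE = sqrt((2.6)^2 + (-2.3)^2 + (0.5)^2) = 3.51
Max = 2.7
Passes: No


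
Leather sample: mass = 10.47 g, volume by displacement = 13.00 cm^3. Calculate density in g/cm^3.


Density = mass / volume
Density = 10.47 / 13.00 = 0.805 g/cm^3


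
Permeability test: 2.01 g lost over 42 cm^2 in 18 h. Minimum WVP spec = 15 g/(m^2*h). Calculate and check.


WVP = 26.59 g/(m^2*h)
Meets specification: Yes

WVP = 2.01 / (42 x 18) x 10000 = 26.59 g/(m^2*h)
Minimum: 15 g/(m^2*h)
Meets spec: Yes


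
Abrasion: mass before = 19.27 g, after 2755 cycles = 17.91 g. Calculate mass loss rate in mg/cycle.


0.494 mg/cycle

Mass loss = 19.27 - 17.91 = 1.360 g
Rate = 1.360 / 2755 x 1000 = 0.494 mg/cycle


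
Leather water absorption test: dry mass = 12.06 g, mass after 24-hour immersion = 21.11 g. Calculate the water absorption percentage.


Water absorbed = 21.11 - 12.06 = 9.05 g
WA% = 9.05 / 12.06 x 100 = 75.0%


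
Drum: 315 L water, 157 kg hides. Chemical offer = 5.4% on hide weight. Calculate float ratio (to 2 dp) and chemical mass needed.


Float ratio = 315 / 157 = 2.01
Chemical = 157 x 5.4 / 100 = 8.478 kg


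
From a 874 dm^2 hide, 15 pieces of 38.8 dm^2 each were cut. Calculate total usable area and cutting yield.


Usable area = 582.0 dm^2
Yield = 66.6%

Total usable = 15 x 38.8 = 582.0 dm^2
Yield = 582.0 / 874 x 100 = 66.6%


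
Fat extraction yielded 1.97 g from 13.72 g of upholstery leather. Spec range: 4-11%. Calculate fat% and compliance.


Fat content = 14.4%
Compliant: No

Fat% = 1.97 / 13.72 x 100 = 14.4%
Spec range: 4-11%
Compliant: No


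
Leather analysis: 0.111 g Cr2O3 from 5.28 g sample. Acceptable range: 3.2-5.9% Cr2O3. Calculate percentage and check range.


Cr2O3 = 2.10%
Within range: No


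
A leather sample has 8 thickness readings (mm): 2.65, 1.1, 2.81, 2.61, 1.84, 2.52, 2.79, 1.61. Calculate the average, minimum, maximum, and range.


Sum = 17.93
Average = 17.93 / 8 = 2.24 mm
Minimum = 1.1 mm
Maximum = 2.81 mm
Range = 2.81 - 1.1 = 1.71 mm


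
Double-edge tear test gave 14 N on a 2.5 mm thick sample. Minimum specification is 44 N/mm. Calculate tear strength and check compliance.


Tear strength = 5.6 N/mm
Compliant: No


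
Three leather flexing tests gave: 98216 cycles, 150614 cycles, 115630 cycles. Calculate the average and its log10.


Average = 121487 cycles
log10 = 5.08


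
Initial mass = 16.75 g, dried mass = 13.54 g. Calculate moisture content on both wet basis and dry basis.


Moisture lost = 16.75 - 13.54 = 3.21 g
Wet basis MC = 3.21 / 16.75 x 100 = 19.2%
Dry basis MC = 3.21 / 13.54 x 100 = 23.7%


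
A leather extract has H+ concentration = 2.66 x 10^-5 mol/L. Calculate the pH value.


pH = -log10[H+]
pH = -log10(2.66 x 10^-5) = 4.58


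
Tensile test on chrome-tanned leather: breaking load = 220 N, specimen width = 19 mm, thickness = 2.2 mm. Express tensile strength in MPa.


Cross-section = 19 x 2.2 = 41.8 mm^2
TS = 220 / 41.8 = 5.26 MPa
(1 N/mm^2 = 1 MPa)


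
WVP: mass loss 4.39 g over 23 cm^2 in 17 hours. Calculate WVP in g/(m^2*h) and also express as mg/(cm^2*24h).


WVP = 4.39 / (23 x 17) x 10000 = 112.28 g/(m^2*h)
Mass loss in mg = 4.39 x 1000 = 4390 mg
Per cm^2 per 24h in mg: 4390 x 24 / (23 x 17) = 105360 / 391 = 269.46 mg/(cm^2*24h)


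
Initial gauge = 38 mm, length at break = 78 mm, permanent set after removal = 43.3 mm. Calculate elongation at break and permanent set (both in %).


Elongation at break = (78 - 38) / 38 x 100 = 105.3%
Permanent set = (43.3 - 38) / 38 x 100 = 13.9%


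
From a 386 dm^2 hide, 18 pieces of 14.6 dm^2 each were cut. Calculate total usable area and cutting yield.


Usable area = 262.8 dm^2
Yield = 68.1%

Total usable = 18 x 14.6 = 262.8 dm^2
Yield = 262.8 / 386 x 100 = 68.1%


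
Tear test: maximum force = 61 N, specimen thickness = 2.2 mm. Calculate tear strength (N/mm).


Tear strength = force / thickness
Tear = 61 / 2.2 = 27.7 N/mm


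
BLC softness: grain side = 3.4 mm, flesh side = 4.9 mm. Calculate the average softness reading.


Average = (3.4 + 4.9) / 2
Average = 4.15 mm


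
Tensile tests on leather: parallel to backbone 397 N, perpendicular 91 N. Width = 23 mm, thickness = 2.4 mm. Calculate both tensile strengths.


Area = 23 x 2.4 = 55.2 mm^2
TS (parallel) = 397 / 55.2 = 7.19 N/mm^2
TS (perpendicular) = 91 / 55.2 = 1.65 N/mm^2


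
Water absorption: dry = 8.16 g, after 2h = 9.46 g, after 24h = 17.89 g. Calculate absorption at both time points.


WA (2h) = (9.46 - 8.16) / 8.16 x 100 = 15.9%
WA (24h) = (17.89 - 8.16) / 8.16 x 100 = 119.2%


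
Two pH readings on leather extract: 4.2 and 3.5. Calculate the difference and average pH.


Difference = |4.2 - 3.5| = 0.7
Average = (4.2 + 3.5) / 2 = 3.85


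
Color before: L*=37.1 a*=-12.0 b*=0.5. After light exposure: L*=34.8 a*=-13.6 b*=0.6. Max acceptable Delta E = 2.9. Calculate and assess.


dL = -2.3, da = -1.6, db = 0.1
dE = sqrt((-2.3)^2 + (-1.6)^2 + (0.1)^2) = 2.80
Max = 2.9
Passes: Yes


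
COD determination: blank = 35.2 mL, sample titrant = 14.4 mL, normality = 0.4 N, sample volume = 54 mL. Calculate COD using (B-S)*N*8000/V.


1232.6 mg/L

COD = (35.2 - 14.4) x 0.4 x 8000 / 54
COD = 20.8 x 0.4 x 8000 / 54
COD = 1232.6 mg/L


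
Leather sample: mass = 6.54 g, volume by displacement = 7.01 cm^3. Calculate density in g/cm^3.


0.933 g/cm^3


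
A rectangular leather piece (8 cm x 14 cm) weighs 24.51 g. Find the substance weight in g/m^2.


2188.4 g/m^2

Area = 8 x 14 = 112 cm^2
SW = 24.51 / 112 x 10000 = 2188.4 g/m^2


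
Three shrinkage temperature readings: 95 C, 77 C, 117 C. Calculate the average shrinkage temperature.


96.3 C


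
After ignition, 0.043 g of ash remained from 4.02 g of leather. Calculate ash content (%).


1.07%


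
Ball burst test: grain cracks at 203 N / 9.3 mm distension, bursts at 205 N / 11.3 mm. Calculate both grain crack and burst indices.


Crack index = 21.8 N/mm
Burst index = 18.1 N/mm


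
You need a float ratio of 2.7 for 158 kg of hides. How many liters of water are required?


426.6 L


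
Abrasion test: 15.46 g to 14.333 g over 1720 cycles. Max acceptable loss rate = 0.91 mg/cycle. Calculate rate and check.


Loss = 15.46 - 14.333 = 1.127 g
Rate = 1.127 g / 1720 cycles x 1000 = 0.655 mg/cycle
Max = 0.91 mg/cycle
Passes: Yes


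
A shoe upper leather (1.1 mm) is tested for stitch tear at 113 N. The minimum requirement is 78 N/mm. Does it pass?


STS = 102.7 N/mm
Passes: Yes


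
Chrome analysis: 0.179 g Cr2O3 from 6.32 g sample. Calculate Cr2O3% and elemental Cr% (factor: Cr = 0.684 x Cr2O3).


Cr2O3 = 2.83%
Cr = 1.94%

Cr2O3% = 0.179 / 6.32 x 100 = 2.83%
Cr% = 2.83 x 0.684 = 1.94%


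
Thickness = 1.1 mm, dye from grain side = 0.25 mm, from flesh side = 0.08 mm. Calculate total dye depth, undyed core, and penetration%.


Total dyed = 0.25 + 0.08 = 0.33 mm
Undyed core = 1.1 - 0.33 = 0.77 mm
Penetration = 0.33 / 1.1 x 100 = 30.0%


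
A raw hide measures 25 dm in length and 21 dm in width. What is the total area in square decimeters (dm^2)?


525 dm^2

Area = length x width
Area = 25 x 21 = 525 dm^2


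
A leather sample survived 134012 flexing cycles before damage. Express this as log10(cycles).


5.13

log10(134012) = 5.13


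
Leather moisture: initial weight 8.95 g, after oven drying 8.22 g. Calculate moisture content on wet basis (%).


8.2%

Moisture = 8.95 - 8.22 = 0.73 g
MC = 0.73 / 8.95 x 100 = 8.2%


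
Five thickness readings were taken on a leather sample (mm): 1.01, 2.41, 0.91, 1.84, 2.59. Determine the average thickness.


1.75 mm


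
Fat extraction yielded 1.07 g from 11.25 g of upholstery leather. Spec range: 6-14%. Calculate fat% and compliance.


Fat% = 1.07 / 11.25 x 100 = 9.5%
Spec range: 6-14%
Compliant: Yes


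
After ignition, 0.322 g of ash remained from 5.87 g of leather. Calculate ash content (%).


5.49%

Ash% = 0.322 / 5.87 x 100
Ash% = 5.49%


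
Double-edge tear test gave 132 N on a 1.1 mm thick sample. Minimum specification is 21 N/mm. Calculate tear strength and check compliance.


Tear strength = 120.0 N/mm
Compliant: Yes


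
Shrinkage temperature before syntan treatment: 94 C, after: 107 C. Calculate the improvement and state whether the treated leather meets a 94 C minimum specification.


Improvement = 107 - 94 = 13 C
Spec check: 107 C >= 94 C? Yes


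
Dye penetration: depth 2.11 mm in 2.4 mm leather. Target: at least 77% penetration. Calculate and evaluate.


Penetration = 2.11 / 2.4 x 100 = 87.9%
Target: 77%
Meets target: Yes


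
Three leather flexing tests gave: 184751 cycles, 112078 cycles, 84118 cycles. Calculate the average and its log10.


Average = 126982 cycles
log10 = 5.10

Average = (184751 + 112078 + 84118) / 3 = 126982 cycles
log10(126982) = 5.10


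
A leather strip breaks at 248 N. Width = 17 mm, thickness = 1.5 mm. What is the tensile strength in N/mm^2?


9.73 N/mm^2

Cross-sectional area = 17 x 1.5 = 25.5 mm^2
Tensile strength = 248 / 25.5 = 9.73 N/mm^2


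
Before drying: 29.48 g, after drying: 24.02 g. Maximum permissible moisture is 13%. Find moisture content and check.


MC = (29.48 - 24.02) / 29.48 x 100 = 18.5%
Maximum: 13%
Acceptable: No


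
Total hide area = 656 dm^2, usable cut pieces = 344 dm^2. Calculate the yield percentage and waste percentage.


Yield = 344 / 656 x 100 = 52.4%
Waste = 656 - 344 = 312 dm^2
Waste% = 100 - 52.4 = 47.6%


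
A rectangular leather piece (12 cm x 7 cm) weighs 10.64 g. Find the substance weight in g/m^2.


Area = 12 x 7 = 84 cm^2
SW = 10.64 / 84 x 10000 = 1266.7 g/m^2


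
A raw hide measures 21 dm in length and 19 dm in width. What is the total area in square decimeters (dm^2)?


399 dm^2


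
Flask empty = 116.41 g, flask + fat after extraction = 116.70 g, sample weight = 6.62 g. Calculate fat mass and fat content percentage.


Fat mass = 116.70 - 116.41 = 0.29 g
Fat% = 0.29 / 6.62 x 100 = 4.4%


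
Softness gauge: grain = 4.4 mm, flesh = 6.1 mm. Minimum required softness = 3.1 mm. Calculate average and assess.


Average softness = 5.25 mm
Meets requirement: Yes

Average = (4.4 + 6.1) / 2 = 5.25 mm
Minimum = 3.1 mm
Meets requirement: Yes


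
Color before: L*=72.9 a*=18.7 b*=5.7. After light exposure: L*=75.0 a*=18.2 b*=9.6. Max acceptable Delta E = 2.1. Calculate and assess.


dL = 2.1, da = -0.5, db = 3.9
dE = sqrt((2.1)^2 + (-0.5)^2 + (3.9)^2) = 4.46
Max = 2.1
Passes: No


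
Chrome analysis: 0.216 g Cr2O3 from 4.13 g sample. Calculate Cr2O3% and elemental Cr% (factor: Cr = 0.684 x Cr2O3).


Cr2O3% = 0.216 / 4.13 x 100 = 5.23%
Cr% = 5.23 x 0.684 = 3.58%


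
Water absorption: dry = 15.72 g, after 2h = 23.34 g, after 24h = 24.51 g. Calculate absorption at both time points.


WA (2h) = (23.34 - 15.72) / 15.72 x 100 = 48.5%
WA (24h) = (24.51 - 15.72) / 15.72 x 100 = 55.9%


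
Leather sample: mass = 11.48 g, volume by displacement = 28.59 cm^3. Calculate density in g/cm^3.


Density = mass / volume
Density = 11.48 / 28.59 = 0.402 g/cm^3


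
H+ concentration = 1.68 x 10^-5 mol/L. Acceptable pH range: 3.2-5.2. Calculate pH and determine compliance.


pH = -log10(1.68 x 10^-5) = 4.77
Range: 3.2 to 5.2
Compliant: Yes


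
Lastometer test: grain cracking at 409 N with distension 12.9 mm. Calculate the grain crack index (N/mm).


Grain crack index = force / distension
Index = 409 / 12.9 = 31.7 N/mm


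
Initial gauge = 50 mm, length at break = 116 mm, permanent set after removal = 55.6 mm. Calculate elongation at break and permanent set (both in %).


Elongation at break = (116 - 50) / 50 x 100 = 132.0%
Permanent set = (55.6 - 50) / 50 x 100 = 11.2%


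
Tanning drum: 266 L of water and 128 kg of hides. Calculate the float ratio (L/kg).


Float ratio = water / hide weight
Ratio = 266 / 128 = 2.1


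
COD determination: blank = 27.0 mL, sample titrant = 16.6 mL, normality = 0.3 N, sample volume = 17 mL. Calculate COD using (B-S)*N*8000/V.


1468.2 mg/L

COD = (27.0 - 16.6) x 0.3 x 8000 / 17
COD = 10.4 x 0.3 x 8000 / 17
COD = 1468.2 mg/L


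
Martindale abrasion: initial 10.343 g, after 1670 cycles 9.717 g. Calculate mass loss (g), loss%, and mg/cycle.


Loss = 10.343 - 9.717 = 0.626 g
Loss% = 0.626 / 10.343 x 100 = 6.05%
Rate = 0.626 / 1670 x 1000 = 0.375 mg/cycle


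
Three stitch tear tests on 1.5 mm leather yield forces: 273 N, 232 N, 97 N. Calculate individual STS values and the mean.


STS1 = 273 / 1.5 = 182.0 N/mm
STS2 = 232 / 1.5 = 154.7 N/mm
STS3 = 97 / 1.5 = 64.7 N/mm
Mean = (182.0 + 154.7 + 64.7) / 3 = 133.8 N/mm


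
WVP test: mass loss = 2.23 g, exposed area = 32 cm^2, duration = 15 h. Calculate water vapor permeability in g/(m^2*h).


WVP = mass_loss / (area x time) x 10000
WVP = 2.23 / (32 x 15) x 10000
WVP = 2.23 / 480 x 10000 = 46.46 g/(m^2*h)


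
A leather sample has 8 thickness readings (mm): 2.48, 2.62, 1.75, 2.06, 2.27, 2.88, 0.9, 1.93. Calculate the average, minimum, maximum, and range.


Average = 2.11 mm
Min = 0.9 mm
Max = 2.88 mm
Range = 1.98 mm

Sum = 16.89
Average = 16.89 / 8 = 2.11 mm
Minimum = 0.9 mm
Maximum = 2.88 mm
Range = 2.88 - 0.9 = 1.98 mm


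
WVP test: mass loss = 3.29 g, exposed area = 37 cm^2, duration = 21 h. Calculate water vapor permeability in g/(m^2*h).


WVP = mass_loss / (area x time) x 10000
WVP = 3.29 / (37 x 21) x 10000
WVP = 3.29 / 777 x 10000 = 42.34 g/(m^2*h)


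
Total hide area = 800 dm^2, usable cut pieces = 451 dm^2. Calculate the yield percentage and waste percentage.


Yield = 451 / 800 x 100 = 56.4%
Waste = 800 - 451 = 349 dm^2
Waste% = 100 - 56.4 = 43.6%


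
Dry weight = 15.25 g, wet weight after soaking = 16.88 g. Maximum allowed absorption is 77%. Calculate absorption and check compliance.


Absorption = 10.7%
Compliant: Yes


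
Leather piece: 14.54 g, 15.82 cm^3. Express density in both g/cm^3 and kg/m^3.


0.919 g/cm^3
919 kg/m^3


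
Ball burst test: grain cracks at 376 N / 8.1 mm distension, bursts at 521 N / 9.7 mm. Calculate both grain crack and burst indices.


Crack index = 46.4 N/mm
Burst index = 53.7 N/mm


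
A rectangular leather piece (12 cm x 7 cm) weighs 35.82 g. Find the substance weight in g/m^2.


Area = 12 x 7 = 84 cm^2
SW = 35.82 / 84 x 10000 = 4264.3 g/m^2


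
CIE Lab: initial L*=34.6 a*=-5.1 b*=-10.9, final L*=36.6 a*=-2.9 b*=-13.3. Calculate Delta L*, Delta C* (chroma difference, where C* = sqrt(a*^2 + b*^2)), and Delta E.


Delta L* = 36.6 - 34.6 = 2.0
C1* = sqrt((-5.1)^2 + (-10.9)^2) = 12.034
C2* = sqrt((-2.9)^2 + (-13.3)^2) = 13.612
Delta C* = 13.612 - 12.034 = 1.58
Delta E = sqrt((2.0)^2 + (2.2)^2 + (-2.4)^2) = 3.82


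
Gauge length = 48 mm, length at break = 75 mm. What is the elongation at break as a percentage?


Extension = 75 - 48 = 27 mm
Elongation = 27 / 48 x 100 = 56.3%


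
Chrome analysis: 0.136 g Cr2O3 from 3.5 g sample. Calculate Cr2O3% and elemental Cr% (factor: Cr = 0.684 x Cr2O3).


Cr2O3% = 0.136 / 3.5 x 100 = 3.89%
Cr% = 3.89 x 0.684 = 2.66%


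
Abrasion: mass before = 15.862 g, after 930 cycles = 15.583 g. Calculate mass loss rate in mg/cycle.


0.300 mg/cycle

Mass loss = 15.862 - 15.583 = 0.279 g
Rate = 0.279 / 930 x 1000 = 0.300 mg/cycle


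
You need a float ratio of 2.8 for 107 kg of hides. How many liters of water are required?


299.6 L


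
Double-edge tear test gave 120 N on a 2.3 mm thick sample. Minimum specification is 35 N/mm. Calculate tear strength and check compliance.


Tear strength = 120 / 2.3 = 52.2 N/mm
Required minimum = 35 N/mm
Compliant: Yes


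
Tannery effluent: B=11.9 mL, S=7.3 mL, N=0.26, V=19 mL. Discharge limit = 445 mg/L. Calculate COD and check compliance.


COD = 503.6 mg/L
Compliant: No
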